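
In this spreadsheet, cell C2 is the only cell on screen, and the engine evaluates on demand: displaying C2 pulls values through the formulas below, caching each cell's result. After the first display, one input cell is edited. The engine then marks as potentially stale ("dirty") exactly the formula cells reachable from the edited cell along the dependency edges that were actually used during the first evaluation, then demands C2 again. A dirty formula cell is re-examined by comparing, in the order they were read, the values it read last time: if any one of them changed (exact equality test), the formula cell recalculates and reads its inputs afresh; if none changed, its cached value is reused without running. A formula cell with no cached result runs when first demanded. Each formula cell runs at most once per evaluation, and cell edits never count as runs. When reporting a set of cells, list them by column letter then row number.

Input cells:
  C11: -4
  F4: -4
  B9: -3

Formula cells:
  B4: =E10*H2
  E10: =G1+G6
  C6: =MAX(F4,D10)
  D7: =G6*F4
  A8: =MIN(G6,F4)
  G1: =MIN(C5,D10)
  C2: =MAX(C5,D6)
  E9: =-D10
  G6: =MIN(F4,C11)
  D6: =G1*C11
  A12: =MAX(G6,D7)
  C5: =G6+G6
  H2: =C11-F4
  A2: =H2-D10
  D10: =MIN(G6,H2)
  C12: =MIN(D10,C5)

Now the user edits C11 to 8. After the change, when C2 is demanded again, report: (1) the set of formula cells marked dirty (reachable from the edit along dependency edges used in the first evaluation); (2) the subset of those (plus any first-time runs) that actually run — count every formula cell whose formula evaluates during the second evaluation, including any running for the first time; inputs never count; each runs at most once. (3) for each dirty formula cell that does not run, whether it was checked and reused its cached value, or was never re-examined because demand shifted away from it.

Initial pass — values computed on the first demand:
  G6 = MIN(-4, -4) = -4
  C5 = -4 + -4 = -8
  H2 = -4 - -4 = 0
  D10 = MIN(-4, 0) = -4
  G1 = MIN(-8, -4) = -8
  D6 = -8 * -4 = 32
  C2 = MAX(-8, 32) = 32

Second demand — change propagation:
  G6: re-runs because C11 -4->8; new result -4 (unchanged).
  C5: re-examined; everything it read last time is the same (G6 unchanged, G6 unchanged) — cache -8 kept, no run.
  H2: re-runs because C11 -4->8; new result 12.
  D10: re-runs because H2 0->12; new result -4 (unchanged).
  G1: re-examined; everything it read last time is the same (C5 unchanged, D10 unchanged) — cache -8 kept, no run.
  D6: re-runs because C11 -4->8; new result -64.
  C2: re-runs because D6 32->-64; new result -8.

The important point: at C5 every value read last time is unchanged, so the dirty flag clears without a run.

Dirty set: C2, C5, D6, D10, G1, G6, H2.
Run set: C2, D6, D10, G6, H2 (5 run).
Re-examined without running (cache reused): C5, G1.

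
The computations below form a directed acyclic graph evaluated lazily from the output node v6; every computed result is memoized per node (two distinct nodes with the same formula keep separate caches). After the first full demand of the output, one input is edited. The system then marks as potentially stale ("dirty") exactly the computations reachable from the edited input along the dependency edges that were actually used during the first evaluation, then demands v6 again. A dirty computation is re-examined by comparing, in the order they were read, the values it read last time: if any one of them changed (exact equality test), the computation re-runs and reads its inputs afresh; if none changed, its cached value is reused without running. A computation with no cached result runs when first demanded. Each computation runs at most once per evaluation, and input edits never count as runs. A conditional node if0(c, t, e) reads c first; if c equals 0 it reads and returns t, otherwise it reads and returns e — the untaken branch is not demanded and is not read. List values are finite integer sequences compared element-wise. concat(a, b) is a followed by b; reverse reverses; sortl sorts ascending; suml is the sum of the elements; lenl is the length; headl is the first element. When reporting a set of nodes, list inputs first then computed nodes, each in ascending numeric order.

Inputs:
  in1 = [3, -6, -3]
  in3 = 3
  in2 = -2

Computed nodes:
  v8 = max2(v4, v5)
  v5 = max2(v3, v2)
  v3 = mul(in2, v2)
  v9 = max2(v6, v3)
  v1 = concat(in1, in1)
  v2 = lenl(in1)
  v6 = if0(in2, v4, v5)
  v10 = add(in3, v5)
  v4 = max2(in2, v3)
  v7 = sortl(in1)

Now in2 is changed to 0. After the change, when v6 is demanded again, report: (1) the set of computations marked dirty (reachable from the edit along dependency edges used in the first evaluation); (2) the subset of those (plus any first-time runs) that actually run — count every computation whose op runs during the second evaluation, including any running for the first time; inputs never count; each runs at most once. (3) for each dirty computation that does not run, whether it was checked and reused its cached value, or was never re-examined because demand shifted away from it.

First demand of the output computes:
  v2 = lenl([3, -6, -3]) = 3
  v3 = mul(-2, 3) = -6
  v5 = max2(-6, 3) = 3
  v6 = if0(in2=-2 -> else branch v5) = 3

After the edit, cleaning proceeds:
  v3: a read changed (in2 -2->0) — executes, giving 0.
  v4: had never run; runs now, result 0.
  v5: stays stale; no demand reaches it after the flip.
  v6: a read changed (in2 -2->0) — executes, giving 0.

Note the branch switch — demand abandons v5, which is never re-examined.

The edit dirties: v3, v5, v6.
3 computations run: v3, v4, v6.
Unvisited dirty nodes (no longer demanded): v5.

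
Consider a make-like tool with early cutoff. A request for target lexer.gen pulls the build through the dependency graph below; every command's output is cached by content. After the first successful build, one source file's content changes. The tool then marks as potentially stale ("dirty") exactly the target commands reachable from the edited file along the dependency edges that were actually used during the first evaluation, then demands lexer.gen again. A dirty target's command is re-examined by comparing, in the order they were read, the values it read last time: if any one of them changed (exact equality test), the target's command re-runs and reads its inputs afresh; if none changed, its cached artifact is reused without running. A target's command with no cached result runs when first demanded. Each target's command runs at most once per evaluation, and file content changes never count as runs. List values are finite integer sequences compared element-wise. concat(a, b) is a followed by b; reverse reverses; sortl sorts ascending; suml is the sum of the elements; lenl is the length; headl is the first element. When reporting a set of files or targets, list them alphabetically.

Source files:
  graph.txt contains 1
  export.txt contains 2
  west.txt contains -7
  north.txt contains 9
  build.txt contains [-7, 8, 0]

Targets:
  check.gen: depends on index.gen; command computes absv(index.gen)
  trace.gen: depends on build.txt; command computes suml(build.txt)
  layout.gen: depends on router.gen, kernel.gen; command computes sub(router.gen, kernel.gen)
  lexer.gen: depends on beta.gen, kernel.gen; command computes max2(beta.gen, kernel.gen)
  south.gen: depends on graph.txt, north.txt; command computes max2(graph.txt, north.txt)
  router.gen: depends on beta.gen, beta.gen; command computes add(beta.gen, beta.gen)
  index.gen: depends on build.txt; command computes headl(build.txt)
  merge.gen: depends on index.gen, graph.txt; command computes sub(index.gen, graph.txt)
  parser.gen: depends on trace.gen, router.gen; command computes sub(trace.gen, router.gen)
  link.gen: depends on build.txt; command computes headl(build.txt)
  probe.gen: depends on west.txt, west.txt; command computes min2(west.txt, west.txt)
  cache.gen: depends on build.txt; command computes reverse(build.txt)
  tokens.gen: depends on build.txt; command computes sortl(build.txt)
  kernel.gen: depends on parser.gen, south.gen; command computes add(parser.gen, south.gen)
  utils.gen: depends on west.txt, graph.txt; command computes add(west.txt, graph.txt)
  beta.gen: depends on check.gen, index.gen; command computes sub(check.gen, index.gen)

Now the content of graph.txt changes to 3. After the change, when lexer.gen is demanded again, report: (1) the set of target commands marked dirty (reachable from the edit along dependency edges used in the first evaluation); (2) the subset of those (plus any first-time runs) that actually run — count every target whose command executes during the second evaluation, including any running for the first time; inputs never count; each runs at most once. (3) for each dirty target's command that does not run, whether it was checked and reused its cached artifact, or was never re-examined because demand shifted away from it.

First demand of the output computes:
  index.gen = headl([-7, 8, 0]) = -7
  check.gen = absv(-7) = 7
  beta.gen = sub(7, -7) = 14
  router.gen = add(14, 14) = 28
  south.gen = max2(1, 9) = 9
  trace.gen = suml([-7, 8, 0]) = 1
  parser.gen = sub(1, 28) = -27
  kernel.gen = add(-27, 9) = -18
  lexer.gen = max2(14, -18) = 14

After the edit, cleaning proceeds:
  south.gen: a read changed (graph.txt 1->3) — executes, giving 9 — identical to its old value.
  kernel.gen: dirty, but its reads are unchanged (parser.gen unchanged, south.gen unchanged); cached -18 stands.
  lexer.gen: dirty, but its reads are unchanged (beta.gen unchanged, kernel.gen unchanged); cached 14 stands.

Note the absorption at south.gen: it re-runs yet its value is the same, leaving the output's value untouched.

The edit dirties: kernel.gen, lexer.gen, south.gen.
1 target commands run: south.gen.
Cache hits after checking: kernel.gen, lexer.gen.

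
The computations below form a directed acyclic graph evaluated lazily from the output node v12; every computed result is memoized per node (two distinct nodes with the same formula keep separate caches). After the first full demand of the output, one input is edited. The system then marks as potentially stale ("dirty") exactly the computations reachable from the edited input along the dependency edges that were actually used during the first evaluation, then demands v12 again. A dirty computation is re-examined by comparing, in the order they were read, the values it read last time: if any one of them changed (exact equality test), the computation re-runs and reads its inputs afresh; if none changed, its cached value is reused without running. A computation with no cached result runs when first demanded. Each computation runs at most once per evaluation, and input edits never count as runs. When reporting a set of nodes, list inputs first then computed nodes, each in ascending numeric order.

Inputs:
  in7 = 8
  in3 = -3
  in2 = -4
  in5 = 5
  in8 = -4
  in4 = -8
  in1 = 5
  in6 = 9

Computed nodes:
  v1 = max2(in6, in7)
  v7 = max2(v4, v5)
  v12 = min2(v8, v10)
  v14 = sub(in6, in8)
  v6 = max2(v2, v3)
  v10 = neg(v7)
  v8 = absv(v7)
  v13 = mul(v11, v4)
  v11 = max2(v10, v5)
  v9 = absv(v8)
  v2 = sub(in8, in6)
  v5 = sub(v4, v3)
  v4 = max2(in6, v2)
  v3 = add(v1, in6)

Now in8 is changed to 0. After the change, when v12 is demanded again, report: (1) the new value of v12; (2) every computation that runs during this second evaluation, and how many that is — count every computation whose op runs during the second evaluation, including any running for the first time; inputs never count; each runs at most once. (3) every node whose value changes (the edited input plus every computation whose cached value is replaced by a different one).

Demanding v12 again yields -9.
2 computations run: v2, v4.
The nodes whose values change: in8, v2.
Note the absorption at v4: it re-runs yet its value is the same, leaving the output's value untouched.

First demand of the output computes:
  v1 = max2(9, 8) = 9
  v2 = sub(-4, 9) = -13
  v3 = add(9, 9) = 18
  v4 = max2(9, -13) = 9
  v5 = sub(9, 18) = -9
  v7 = max2(9, -9) = 9
  v8 = absv(9) = 9
  v10 = neg(9) = -9
  v12 = min2(9, -9) = -9

After the edit, cleaning proceeds:
  v2: a read changed (in8 -4->0) — executes, giving -9.
  v4: a read changed (v2 -13->-9) — executes, giving 9 — identical to its old value.
  v5: dirty, but its reads are unchanged (v4 unchanged, v3 unchanged); cached -9 stands.
  v7: dirty, but its reads are unchanged (v4 unchanged, v5 unchanged); cached 9 stands.
  v8: dirty, but its reads are unchanged (v7 unchanged); cached 9 stands.
  v10: dirty, but its reads are unchanged (v7 unchanged); cached -9 stands.
  v12: dirty, but its reads are unchanged (v8 unchanged, v10 unchanged); cached -9 stands.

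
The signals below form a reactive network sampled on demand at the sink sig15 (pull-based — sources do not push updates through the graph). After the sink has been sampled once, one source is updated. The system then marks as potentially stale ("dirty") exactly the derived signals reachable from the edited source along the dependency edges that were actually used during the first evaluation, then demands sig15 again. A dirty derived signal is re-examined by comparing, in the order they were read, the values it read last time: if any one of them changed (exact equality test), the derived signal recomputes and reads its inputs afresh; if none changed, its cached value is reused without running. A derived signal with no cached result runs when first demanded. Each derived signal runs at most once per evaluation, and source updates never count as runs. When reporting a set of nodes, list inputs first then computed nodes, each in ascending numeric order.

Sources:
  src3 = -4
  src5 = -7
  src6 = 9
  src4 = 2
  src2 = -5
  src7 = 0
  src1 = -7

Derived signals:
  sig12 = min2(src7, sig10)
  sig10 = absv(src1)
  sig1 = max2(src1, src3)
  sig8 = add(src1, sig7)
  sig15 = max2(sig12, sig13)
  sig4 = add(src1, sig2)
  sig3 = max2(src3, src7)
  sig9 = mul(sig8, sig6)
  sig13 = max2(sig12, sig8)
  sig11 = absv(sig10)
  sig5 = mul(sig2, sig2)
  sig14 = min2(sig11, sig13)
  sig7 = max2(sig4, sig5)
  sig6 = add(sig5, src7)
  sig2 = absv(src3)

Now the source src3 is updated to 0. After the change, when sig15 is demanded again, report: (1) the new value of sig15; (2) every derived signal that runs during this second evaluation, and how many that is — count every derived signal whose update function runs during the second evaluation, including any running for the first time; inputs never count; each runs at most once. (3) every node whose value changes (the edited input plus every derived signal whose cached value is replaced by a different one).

sig15 now evaluates to 0.
Run set: sig2, sig4, sig5, sig7, sig8, sig13, sig15 (7 run).
Changed values: src3, sig2, sig4, sig5, sig7, sig8, sig13, sig15.

Initial pass — values computed on the first demand:
  sig2 = absv(-4) = 4
  sig4 = add(-7, 4) = -3
  sig5 = mul(4, 4) = 16
  sig7 = max2(-3, 16) = 16
  sig8 = add(-7, 16) = 9
  sig10 = absv(-7) = 7
  sig12 = min2(0, 7) = 0
  sig13 = max2(0, 9) = 9
  sig15 = max2(0, 9) = 9

Second demand — change propagation:
  sig2: re-runs because src3 -4->0; new result 0.
  sig4: re-runs because sig2 4->0; new result -7.
  sig5: re-runs because sig2 4->0; sig2 4->0; new result 0.
  sig7: re-runs because sig4 -3->-7; sig5 16->0; new result 0.
  sig8: re-runs because sig7 16->0; new result -7.
  sig13: re-runs because sig8 9->-7; new result 0.
  sig15: re-runs because sig13 9->0; new result 0.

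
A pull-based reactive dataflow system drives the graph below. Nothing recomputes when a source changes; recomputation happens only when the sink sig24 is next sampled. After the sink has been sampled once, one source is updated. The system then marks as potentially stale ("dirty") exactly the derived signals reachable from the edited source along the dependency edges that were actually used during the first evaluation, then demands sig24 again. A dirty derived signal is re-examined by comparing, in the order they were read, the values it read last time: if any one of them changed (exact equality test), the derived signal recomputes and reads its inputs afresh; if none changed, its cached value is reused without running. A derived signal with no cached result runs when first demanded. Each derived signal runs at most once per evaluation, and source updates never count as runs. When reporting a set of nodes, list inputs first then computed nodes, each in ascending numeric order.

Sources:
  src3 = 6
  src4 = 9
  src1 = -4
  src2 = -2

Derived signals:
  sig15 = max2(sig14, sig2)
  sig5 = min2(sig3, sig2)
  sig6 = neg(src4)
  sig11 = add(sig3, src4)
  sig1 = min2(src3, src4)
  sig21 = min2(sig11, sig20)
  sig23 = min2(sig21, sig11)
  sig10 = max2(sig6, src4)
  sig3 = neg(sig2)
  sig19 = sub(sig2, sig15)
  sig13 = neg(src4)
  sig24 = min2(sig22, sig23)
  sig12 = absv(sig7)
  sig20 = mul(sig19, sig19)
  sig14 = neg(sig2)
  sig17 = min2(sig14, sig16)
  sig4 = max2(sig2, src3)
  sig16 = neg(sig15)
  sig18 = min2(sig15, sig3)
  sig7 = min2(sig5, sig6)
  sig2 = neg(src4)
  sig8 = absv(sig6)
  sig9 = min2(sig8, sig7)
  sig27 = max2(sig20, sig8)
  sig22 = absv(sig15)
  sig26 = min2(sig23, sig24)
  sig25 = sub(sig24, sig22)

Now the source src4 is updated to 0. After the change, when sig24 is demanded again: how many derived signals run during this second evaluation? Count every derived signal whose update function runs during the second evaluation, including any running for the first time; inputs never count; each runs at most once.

Derived signals that run: sig2, sig3, sig11, sig14, sig15, sig19, sig20, sig21, sig22, sig23, sig24 — 11 in total.

First evaluation (everything demanded from the output):
  sig2 = neg(9) = -9
  sig3 = neg(-9) = 9
  sig11 = add(9, 9) = 18
  sig14 = neg(-9) = 9
  sig15 = max2(9, -9) = 9
  sig19 = sub(-9, 9) = -18
  sig20 = mul(-18, -18) = 324
  sig21 = min2(18, 324) = 18
  sig22 = absv(9) = 9
  sig23 = min2(18, 18) = 18
  sig24 = min2(9, 18) = 9

Propagation after the edit:
  sig2: runs — src4 9->0; result 0.
  sig3: runs — sig2 -9->0; result 0.
  sig11: runs — sig3 9->0; src4 9->0; result 0.
  sig14: runs — sig2 -9->0; result 0.
  sig15: runs — sig14 9->0; sig2 -9->0; result 0.
  sig19: runs — sig2 -9->0; sig15 9->0; result 0.
  sig20: runs — sig19 -18->0; sig19 -18->0; result 0.
  sig21: runs — sig11 18->0; sig20 324->0; result 0.
  sig22: runs — sig15 9->0; result 0.
  sig23: runs — sig21 18->0; sig11 18->0; result 0.
  sig24: runs — sig22 9->0; sig23 18->0; result 0.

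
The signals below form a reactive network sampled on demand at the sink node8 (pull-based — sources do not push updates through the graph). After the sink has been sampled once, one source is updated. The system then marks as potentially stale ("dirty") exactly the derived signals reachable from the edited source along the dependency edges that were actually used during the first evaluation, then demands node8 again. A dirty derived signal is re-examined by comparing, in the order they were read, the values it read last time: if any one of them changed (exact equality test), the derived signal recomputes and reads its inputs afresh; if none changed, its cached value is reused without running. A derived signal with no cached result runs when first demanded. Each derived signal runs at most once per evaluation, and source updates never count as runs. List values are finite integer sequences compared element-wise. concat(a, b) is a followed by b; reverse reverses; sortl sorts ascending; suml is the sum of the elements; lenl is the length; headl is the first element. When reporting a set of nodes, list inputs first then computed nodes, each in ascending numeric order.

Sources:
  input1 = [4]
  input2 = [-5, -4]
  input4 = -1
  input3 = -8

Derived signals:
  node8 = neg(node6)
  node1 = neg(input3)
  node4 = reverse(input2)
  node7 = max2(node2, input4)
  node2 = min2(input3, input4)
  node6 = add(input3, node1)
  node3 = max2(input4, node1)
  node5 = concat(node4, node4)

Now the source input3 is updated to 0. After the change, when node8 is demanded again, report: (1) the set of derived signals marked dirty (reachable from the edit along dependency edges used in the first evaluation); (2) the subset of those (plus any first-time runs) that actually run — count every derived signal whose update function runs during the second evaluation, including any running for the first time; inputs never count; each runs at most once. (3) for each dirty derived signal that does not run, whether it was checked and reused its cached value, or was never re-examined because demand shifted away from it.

Initial pass — values computed on the first demand:
  node1 = neg(-8) = 8
  node6 = add(-8, 8) = 0
  node8 = neg(0) = 0

Second demand — change propagation:
  node1: re-runs because input3 -8->0; new result 0.
  node6: re-runs because input3 -8->0; node1 8->0; new result 0 (unchanged).
  node8: re-examined; everything it read last time is the same (node6 unchanged) — cache 0 kept, no run.

The important point: node6 recomputes to an identical value, and the output ends up unchanged.

Dirty set: node1, node6, node8.
Run set: node1, node6 (2 run).
Re-examined without running (cache reused): node8.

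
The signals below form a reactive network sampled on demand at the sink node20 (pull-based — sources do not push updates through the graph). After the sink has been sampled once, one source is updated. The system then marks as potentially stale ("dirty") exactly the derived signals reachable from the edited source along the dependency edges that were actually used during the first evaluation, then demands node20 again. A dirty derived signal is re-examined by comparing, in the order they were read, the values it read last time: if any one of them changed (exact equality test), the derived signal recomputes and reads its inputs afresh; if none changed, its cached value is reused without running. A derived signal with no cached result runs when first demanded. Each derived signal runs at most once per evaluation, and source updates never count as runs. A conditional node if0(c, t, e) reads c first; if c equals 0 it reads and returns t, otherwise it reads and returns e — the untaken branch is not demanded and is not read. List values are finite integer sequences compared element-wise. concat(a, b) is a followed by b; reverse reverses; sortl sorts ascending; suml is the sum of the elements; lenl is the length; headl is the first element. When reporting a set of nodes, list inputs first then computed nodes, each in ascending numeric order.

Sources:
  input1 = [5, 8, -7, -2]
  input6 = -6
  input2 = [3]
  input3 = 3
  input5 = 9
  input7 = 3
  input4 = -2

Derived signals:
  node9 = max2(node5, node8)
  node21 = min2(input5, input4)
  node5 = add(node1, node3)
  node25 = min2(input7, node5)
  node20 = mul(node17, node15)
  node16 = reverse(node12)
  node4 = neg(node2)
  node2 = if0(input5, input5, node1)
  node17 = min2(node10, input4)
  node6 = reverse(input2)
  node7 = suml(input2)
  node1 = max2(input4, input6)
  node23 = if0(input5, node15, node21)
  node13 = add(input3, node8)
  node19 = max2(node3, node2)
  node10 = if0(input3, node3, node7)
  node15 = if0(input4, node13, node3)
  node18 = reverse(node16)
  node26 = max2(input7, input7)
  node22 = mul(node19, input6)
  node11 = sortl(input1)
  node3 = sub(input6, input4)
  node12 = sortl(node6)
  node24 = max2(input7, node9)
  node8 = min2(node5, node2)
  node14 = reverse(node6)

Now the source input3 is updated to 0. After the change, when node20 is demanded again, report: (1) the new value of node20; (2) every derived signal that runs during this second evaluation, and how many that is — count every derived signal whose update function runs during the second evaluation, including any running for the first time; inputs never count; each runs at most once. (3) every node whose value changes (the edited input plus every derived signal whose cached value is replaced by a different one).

Initial pass — values computed on the first demand:
  node3 = sub(-6, -2) = -4
  node7 = suml([3]) = 3
  node10 = if0(input3=3 -> else branch node7) = 3
  node15 = if0(input4=-2 -> else branch node3) = -4
  node17 = min2(3, -2) = -2
  node20 = mul(-2, -4) = 8

Second demand — change propagation:
  node10: re-runs because input3 3->0; new result -4.
  node17: re-runs because node10 3->-4; new result -4.
  node20: re-runs because node17 -2->-4; new result 16.

node20 now evaluates to 16.
Run set: node10, node17, node20 (3 run).
Changed values: input3, node10, node17, node20.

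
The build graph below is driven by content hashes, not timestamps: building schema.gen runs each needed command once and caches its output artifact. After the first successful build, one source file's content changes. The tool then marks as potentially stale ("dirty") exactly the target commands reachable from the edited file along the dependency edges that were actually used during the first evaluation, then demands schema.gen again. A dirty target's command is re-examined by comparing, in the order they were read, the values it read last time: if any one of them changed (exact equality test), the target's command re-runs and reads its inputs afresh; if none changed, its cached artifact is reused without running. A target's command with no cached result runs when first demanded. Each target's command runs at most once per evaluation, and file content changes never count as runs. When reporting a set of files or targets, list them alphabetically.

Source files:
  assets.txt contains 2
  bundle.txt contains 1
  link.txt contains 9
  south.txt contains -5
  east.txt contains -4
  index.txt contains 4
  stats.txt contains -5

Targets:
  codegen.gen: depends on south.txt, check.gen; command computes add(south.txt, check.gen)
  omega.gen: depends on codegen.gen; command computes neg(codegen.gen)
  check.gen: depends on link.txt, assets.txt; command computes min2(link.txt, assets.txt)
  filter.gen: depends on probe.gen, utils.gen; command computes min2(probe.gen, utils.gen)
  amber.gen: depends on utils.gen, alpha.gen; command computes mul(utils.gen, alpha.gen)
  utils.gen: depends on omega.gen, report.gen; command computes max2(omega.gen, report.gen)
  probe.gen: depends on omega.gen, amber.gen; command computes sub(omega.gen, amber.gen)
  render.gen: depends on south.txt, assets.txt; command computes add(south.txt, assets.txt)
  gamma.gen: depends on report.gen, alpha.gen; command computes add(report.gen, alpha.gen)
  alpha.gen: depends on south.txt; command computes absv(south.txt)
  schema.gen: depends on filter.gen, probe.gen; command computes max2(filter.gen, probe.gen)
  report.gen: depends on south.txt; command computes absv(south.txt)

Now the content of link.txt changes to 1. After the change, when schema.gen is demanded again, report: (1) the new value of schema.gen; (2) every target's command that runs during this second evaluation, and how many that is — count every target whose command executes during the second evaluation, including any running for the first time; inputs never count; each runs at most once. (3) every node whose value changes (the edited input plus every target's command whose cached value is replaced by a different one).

Initial pass — values computed on the first demand:
  alpha.gen = absv(-5) = 5
  check.gen = min2(9, 2) = 2
  codegen.gen = add(-5, 2) = -3
  omega.gen = neg(-3) = 3
  report.gen = absv(-5) = 5
  utils.gen = max2(3, 5) = 5
  amber.gen = mul(5, 5) = 25
  probe.gen = sub(3, 25) = -22
  filter.gen = min2(-22, 5) = -22
  schema.gen = max2(-22, -22) = -22

Second demand — change propagation:
  check.gen: re-runs because link.txt 9->1; new result 1.
  codegen.gen: re-runs because check.gen 2->1; new result -4.
  omega.gen: re-runs because codegen.gen -3->-4; new result 4.
  utils.gen: re-runs because omega.gen 3->4; new result 5 (unchanged).
  amber.gen: re-examined; everything it read last time is the same (utils.gen unchanged, alpha.gen unchanged) — cache 25 kept, no run.
  probe.gen: re-runs because omega.gen 3->4; new result -21.
  filter.gen: re-runs because probe.gen -22->-21; new result -21.
  schema.gen: re-runs because filter.gen -22->-21; probe.gen -22->-21; new result -21.

The important point: at amber.gen every value read last time is unchanged, so the dirty flag clears without a run.

schema.gen now evaluates to -21.
Run set: check.gen, codegen.gen, filter.gen, omega.gen, probe.gen, schema.gen, utils.gen (7 run).
Changed values: check.gen, codegen.gen, filter.gen, link.txt, omega.gen, probe.gen, schema.gen.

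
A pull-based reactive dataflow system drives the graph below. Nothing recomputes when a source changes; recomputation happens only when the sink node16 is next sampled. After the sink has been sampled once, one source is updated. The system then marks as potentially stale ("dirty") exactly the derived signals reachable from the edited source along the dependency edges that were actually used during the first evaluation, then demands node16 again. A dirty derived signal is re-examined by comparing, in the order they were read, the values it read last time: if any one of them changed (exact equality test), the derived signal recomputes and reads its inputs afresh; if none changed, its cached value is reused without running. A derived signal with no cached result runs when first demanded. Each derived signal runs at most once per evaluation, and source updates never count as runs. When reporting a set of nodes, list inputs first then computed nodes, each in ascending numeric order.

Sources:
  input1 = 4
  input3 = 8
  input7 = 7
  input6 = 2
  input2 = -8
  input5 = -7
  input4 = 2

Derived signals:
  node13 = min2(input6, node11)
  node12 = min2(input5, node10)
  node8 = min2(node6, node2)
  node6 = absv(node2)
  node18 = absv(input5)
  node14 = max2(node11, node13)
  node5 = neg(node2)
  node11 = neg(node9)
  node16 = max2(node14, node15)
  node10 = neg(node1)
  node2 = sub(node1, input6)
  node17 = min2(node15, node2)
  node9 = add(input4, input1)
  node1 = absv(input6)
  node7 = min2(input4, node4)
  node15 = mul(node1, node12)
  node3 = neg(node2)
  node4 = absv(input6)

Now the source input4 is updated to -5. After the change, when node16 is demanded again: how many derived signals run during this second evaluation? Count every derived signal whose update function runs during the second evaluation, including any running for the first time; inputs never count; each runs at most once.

First evaluation (everything demanded from the output):
  node1 = absv(2) = 2
  node9 = add(2, 4) = 6
  node10 = neg(2) = -2
  node11 = neg(6) = -6
  node12 = min2(-7, -2) = -7
  node13 = min2(2, -6) = -6
  node14 = max2(-6, -6) = -6
  node15 = mul(2, -7) = -14
  node16 = max2(-6, -14) = -6

Propagation after the edit:
  node9: runs — input4 2->-5; result -1.
  node11: runs — node9 6->-1; result 1.
  node13: runs — node11 -6->1; result 1.
  node14: runs — node11 -6->1; node13 -6->1; result 1.
  node16: runs — node14 -6->1; result 1.

Derived signals that run: node9, node11, node13, node14, node16 — 5 in total.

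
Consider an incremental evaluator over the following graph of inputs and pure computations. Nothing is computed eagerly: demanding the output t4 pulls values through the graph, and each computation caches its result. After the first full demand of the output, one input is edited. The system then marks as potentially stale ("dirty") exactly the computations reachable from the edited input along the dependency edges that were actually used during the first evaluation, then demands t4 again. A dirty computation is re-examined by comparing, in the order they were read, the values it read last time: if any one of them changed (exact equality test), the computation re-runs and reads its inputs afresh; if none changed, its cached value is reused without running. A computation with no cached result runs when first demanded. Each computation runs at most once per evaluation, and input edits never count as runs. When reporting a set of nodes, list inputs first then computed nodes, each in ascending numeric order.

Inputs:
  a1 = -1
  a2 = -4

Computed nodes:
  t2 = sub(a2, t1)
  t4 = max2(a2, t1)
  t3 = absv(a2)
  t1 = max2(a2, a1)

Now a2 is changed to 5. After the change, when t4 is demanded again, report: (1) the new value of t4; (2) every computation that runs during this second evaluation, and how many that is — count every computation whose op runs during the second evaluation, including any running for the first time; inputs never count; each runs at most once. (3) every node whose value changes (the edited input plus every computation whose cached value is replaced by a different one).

Initial pass — values computed on the first demand:
  t1 = max2(-4, -1) = -1
  t4 = max2(-4, -1) = -1

Second demand — change propagation:
  t1: re-runs because a2 -4->5; new result 5.
  t4: re-runs because a2 -4->5; t1 -1->5; new result 5.

t4 now evaluates to 5.
Run set: t1, t4 (2 run).
Changed values: a2, t1, t4.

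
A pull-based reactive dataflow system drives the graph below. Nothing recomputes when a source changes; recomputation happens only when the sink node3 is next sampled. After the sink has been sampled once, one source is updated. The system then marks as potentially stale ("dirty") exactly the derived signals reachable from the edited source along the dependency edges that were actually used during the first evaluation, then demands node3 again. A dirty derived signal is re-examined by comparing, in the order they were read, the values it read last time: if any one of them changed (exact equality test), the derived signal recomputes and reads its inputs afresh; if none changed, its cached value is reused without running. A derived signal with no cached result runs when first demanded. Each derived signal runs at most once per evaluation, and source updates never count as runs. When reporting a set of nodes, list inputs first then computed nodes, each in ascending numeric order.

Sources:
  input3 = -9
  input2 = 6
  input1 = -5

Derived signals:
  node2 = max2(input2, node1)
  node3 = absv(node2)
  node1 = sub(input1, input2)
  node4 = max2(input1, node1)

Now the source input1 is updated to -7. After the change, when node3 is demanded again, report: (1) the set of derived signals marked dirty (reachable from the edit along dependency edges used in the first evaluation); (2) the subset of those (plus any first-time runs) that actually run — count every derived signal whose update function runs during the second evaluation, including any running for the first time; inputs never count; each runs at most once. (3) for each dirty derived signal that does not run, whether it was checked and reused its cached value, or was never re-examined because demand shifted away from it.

First evaluation (everything demanded from the output):
  node1 = sub(-5, 6) = -11
  node2 = max2(6, -11) = 6
  node3 = absv(6) = 6

Propagation after the edit:
  node1: runs — input1 -5->-7; result -13.
  node2: runs — node1 -11->-13; result 6 (same value as before).
  node3: checked — values it read are unchanged (node2 unchanged); reused cached 6 without running.

Key observation: the change is absorbed at node2 — it re-runs but produces the same value, and the output's value is unchanged.

Marked dirty: node1, node2, node3.
Derived signals that run: node1, node2 — 2 in total.
Checked but reused from cache: node3.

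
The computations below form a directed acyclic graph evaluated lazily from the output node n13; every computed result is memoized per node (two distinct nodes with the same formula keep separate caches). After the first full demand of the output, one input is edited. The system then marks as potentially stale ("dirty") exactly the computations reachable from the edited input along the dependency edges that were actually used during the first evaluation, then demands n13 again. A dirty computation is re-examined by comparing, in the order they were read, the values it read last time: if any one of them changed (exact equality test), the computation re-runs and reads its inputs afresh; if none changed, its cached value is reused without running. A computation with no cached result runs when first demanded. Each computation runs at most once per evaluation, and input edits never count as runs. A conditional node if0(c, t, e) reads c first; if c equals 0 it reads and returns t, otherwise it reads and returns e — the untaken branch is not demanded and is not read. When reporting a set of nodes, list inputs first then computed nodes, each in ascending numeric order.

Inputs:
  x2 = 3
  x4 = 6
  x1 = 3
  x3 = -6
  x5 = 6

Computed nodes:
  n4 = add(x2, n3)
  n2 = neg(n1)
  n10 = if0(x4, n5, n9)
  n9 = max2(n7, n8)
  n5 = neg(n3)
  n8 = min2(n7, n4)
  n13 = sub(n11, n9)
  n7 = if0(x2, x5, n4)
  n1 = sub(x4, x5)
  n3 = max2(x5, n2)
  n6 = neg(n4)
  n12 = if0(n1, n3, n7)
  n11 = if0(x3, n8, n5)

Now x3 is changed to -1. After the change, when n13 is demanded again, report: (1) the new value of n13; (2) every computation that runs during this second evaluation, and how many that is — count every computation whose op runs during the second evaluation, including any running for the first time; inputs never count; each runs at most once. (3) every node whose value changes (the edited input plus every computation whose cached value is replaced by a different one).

Demanding n13 again yields -15.
1 computations run: n11.
The nodes whose values change: x3.
Note the absorption at n11: it re-runs yet its value is the same, leaving the output's value untouched.

First demand of the output computes:
  n1 = sub(6, 6) = 0
  n2 = neg(0) = 0
  n3 = max2(6, 0) = 6
  n4 = add(3, 6) = 9
  n5 = neg(6) = -6
  n7 = if0(x2=3 -> else branch n4) = 9
  n8 = min2(9, 9) = 9
  n9 = max2(9, 9) = 9
  n11 = if0(x3=-6 -> else branch n5) = -6
  n13 = sub(-6, 9) = -15

After the edit, cleaning proceeds:
  n11: a read changed (x3 -6->-1) — executes, giving -6 — identical to its old value.
  n13: dirty, but its reads are unchanged (n11 unchanged, n9 unchanged); cached -15 stands.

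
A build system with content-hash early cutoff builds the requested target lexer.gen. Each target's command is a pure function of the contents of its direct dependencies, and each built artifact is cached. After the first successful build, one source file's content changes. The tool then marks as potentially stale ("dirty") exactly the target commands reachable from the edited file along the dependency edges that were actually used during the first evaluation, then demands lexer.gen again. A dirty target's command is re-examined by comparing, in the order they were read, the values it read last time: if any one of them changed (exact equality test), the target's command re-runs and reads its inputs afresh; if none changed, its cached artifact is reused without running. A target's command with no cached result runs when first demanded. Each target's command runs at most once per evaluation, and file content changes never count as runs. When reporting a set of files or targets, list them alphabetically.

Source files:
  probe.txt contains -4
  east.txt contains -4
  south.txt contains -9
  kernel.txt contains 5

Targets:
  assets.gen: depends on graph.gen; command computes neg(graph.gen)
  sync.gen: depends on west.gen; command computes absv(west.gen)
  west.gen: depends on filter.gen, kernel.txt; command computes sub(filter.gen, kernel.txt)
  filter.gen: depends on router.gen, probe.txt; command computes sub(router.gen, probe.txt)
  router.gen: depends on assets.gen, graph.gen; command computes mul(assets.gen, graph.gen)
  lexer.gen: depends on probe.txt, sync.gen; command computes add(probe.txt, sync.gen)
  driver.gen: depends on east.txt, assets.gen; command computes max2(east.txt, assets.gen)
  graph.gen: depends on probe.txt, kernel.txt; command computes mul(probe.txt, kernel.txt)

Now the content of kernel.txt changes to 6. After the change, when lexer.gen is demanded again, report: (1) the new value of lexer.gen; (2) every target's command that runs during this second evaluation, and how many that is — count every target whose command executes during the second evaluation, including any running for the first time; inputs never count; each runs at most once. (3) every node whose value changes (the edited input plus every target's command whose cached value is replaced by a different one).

First evaluation (everything demanded from the output):
  graph.gen = mul(-4, 5) = -20
  assets.gen = neg(-20) = 20
  router.gen = mul(20, -20) = -400
  filter.gen = sub(-400, -4) = -396
  west.gen = sub(-396, 5) = -401
  sync.gen = absv(-401) = 401
  lexer.gen = add(-4, 401) = 397

Propagation after the edit:
  graph.gen: runs — kernel.txt 5->6; result -24.
  assets.gen: runs — graph.gen -20->-24; result 24.
  router.gen: runs — assets.gen 20->24; graph.gen -20->-24; result -576.
  filter.gen: runs — router.gen -400->-576; result -572.
  west.gen: runs — filter.gen -396->-572; kernel.txt 5->6; result -578.
  sync.gen: runs — west.gen -401->-578; result 578.
  lexer.gen: runs — sync.gen 401->578; result 574.

New value of lexer.gen: 574.
Target commands that run: assets.gen, filter.gen, graph.gen, lexer.gen, router.gen, sync.gen, west.gen — 7 in total.
Values that change: assets.gen, filter.gen, graph.gen, kernel.txt, lexer.gen, router.gen, sync.gen, west.gen.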